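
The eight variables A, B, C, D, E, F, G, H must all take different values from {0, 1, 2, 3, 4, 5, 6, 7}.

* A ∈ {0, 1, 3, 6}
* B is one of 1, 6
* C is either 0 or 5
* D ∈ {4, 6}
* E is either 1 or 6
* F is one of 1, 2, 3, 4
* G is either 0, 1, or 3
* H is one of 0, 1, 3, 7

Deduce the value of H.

7

The 8 variables draw from only 8 values {0, 1, 2, 3, 4, 5, 6, 7}, so each is used; only F can be 2, hence F = 2.
The 7 still-open variables draw from only 7 values {0, 1, 3, 4, 5, 6, 7}, so each is used; only D can be 4, hence D = 4.
The 6 still-open variables draw from only 6 values {0, 1, 3, 5, 6, 7}, so each is used; only C can be 5, hence C = 5.
The 5 still-open variables together cover exactly {0, 1, 3, 6, 7} — 5 values for 5 variables — and 7 appears only in H's list, so H = 7.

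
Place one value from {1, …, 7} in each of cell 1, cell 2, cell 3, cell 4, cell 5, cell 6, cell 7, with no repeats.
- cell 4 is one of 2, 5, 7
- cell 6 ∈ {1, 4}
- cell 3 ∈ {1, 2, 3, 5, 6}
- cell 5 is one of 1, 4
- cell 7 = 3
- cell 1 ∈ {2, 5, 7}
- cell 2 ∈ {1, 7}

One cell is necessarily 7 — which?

cell 7's domain is down to {3}, so cell 7 = 3. Eliminate 3 elsewhere: cell 3.
The 6 still-open variables together cover exactly {1, 2, 4, 5, 6, 7} — 6 values for 6 variables — and 6 appears only in cell 3's list, so cell 3 = 6.
The 2 variables cell 5 and cell 6 are confined to {1, 4}, which locks those values in; drop them from cell 2.
So 7 goes to cell 2.

cell 2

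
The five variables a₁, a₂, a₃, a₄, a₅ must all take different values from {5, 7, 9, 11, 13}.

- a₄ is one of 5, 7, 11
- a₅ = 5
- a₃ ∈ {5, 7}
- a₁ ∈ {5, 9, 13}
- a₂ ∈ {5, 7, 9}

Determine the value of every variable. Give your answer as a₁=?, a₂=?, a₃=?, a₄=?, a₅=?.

a₁=13, a₂=9, a₃=7, a₄=11, a₅=5

a₅'s domain is down to {5}, so a₅ = 5. So a₁, a₂, a₃, a₄ can't be 5.
That leaves a₃ = 7. So a₂, a₄ can't be 7.
a₄ must be 11 (only option left).
a₂'s domain is down to {9}, so a₂ = 9. So a₁ can't be 9.
That leaves a₁ = 13.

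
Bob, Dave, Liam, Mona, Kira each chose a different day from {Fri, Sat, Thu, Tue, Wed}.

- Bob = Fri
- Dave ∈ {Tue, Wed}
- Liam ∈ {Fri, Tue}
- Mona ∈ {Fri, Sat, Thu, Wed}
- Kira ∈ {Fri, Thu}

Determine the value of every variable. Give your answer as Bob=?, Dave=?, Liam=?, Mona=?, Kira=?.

Bob=Fri, Dave=Wed, Liam=Tue, Mona=Sat, Kira=Thu

Bob's domain is down to {Fri}, so Bob = Fri. Eliminate Fri elsewhere: Liam, Mona, Kira.
Liam's domain is down to {Tue}, so Liam = Tue. Remove Tue from Dave.
Kira's domain is down to {Thu}, so Kira = Thu. Strike Thu from Mona.
Dave's domain is down to {Wed}, so Dave = Wed. So Mona can't be Wed.
Mona must be Sat (only option left).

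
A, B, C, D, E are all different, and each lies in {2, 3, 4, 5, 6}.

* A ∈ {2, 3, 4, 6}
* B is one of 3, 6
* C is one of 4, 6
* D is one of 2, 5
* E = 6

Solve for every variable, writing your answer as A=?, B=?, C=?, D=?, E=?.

A=2, B=3, C=4, D=5, E=6

E must be 6 (only option left). Strike 6 from A, B, C.
B has just one choice, so B = 3. Strike 3 from A.
That leaves C = 4. So A can't be 4.
A must be 2 (only option left). Strike 2 from D.
D's domain is down to {5}, so D = 5.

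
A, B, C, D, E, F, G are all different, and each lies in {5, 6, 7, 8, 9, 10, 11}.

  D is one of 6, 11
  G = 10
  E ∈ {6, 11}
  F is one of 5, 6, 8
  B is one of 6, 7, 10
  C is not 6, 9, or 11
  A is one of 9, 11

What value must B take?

G has just one choice, so G = 10. So B, C can't be 10.
Among the 6 still-open variables, 9 fits only A (and all 6 values in {5, 6, 7, 8, 9, 11} must be used), so A = 9.
D and E share exactly the 2 values {6, 11}; by pigeonhole those values go to them, so strike 6, 11 from B, F.
So B = 7.

7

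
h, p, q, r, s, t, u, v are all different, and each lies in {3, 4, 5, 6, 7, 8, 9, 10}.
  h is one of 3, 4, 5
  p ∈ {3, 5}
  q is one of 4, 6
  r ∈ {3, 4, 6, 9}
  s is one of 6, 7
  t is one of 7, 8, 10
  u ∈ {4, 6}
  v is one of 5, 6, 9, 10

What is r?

9

The 8 variables draw from only 8 values {3, 4, 5, 6, 7, 8, 9, 10}, so each is used; only t can be 8, hence t = 8.
The 7 still-open variables draw from only 7 values {3, 4, 5, 6, 7, 9, 10}, so each is used; only s can be 7, hence s = 7.
Among the 6 still-open variables, 10 fits only v (and all 6 values in {3, 4, 5, 6, 9, 10} must be used), so v = 10.
Among the 5 still-open variables, 9 fits only r (and all 5 values in {3, 4, 5, 6, 9} must be used), so r = 9.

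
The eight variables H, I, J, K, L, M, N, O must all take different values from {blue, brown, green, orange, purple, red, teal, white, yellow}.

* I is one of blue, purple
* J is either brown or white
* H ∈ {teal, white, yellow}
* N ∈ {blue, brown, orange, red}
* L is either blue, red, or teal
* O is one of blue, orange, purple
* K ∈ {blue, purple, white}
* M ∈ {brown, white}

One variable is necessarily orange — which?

O

Among the 8 variables, yellow fits only H (and all 8 values in {blue, brown, orange, purple, red, teal, white, yellow} must be used), so H = yellow.
The 7 still-open variables together cover exactly {blue, brown, orange, purple, red, teal, white} — 7 values for 7 variables — and teal appears only in L's list, so L = teal.
The 6 still-open variables together cover exactly {blue, brown, orange, purple, red, white} — 6 values for 6 variables — and red appears only in N's list, so N = red.
Among the 5 still-open variables, orange fits only O (and all 5 values in {blue, brown, orange, purple, white} must be used), so O = orange.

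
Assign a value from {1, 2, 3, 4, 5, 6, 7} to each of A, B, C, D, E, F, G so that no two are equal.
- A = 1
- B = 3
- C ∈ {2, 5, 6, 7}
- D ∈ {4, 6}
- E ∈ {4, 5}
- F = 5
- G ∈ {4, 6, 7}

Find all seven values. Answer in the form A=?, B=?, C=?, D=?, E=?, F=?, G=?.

A's domain is down to {1}, so A = 1.
B must be 3 (only option left).
That leaves F = 5. So C, E can't be 5.
E's domain is down to {4}, so E = 4. Eliminate 4 elsewhere: D, G.
That leaves D = 6. Remove 6 from C, G.
G has just one choice, so G = 7. So C can't be 7.
That leaves C = 2.

A=1, B=3, C=2, D=6, E=4, F=5, G=7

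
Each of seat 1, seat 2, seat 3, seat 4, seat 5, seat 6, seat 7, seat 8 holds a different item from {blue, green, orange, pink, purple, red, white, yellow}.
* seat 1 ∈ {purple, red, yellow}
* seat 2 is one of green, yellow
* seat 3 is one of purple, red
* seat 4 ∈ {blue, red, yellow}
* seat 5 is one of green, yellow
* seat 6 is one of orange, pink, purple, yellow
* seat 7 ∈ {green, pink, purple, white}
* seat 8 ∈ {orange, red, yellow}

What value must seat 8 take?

orange

The 8 variables together cover exactly {blue, green, orange, pink, purple, red, white, yellow} — 8 values for 8 variables — and blue appears only in seat 4's list, so seat 4 = blue.
The 7 still-open variables together cover exactly {green, orange, pink, purple, red, white, yellow} — 7 values for 7 variables — and white appears only in seat 7's list, so seat 7 = white.
Among the 6 still-open variables, pink fits only seat 6 (and all 6 values in {green, orange, pink, purple, red, yellow} must be used), so seat 6 = pink.
Among the 5 still-open variables, orange fits only seat 8 (and all 5 values in {green, orange, purple, red, yellow} must be used), so seat 8 = orange.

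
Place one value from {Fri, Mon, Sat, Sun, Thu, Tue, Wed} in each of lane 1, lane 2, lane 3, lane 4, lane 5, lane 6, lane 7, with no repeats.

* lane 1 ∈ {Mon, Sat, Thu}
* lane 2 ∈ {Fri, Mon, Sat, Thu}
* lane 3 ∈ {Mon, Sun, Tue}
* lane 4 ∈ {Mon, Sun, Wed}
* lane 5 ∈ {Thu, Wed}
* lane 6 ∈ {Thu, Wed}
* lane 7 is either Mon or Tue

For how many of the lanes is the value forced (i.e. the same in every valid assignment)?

2

Among the 7 variables, Fri fits only lane 2 (and all 7 values in {Fri, Mon, Sat, Sun, Thu, Tue, Wed} must be used), so lane 2 = Fri.
The 6 still-open variables together cover exactly {Mon, Sat, Sun, Thu, Tue, Wed} — 6 values for 6 variables — and Sat appears only in lane 1's list, so lane 1 = Sat.
The 2 variables lane 5 and lane 6 are confined to {Thu, Wed}, which locks those values in; drop them from lane 4.
Determined: lane 1=Sat, lane 2=Fri. The other lanes each still have more than one consistent value. That makes 2.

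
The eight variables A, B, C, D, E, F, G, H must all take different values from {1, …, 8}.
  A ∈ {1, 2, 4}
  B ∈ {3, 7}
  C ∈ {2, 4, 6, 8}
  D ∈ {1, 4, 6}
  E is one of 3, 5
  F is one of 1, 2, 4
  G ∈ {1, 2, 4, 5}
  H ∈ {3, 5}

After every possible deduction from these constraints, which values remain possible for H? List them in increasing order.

3, 5

The 8 variables draw from only 8 values {1, 2, 3, 4, 5, 6, 7, 8}, so each is used; only B can be 7, hence B = 7.
Among the 7 still-open variables, 8 fits only C (and all 7 values in {1, 2, 3, 4, 5, 6, 8} must be used), so C = 8.
The 6 still-open variables draw from only 6 values {1, 2, 3, 4, 5, 6}, so each is used; only D can be 6, hence D = 6.
E and H share exactly the 2 values {3, 5}; by pigeonhole those values go to them, so strike 3, 5 from G.
No further eliminations apply; H can still be any of 3, 5.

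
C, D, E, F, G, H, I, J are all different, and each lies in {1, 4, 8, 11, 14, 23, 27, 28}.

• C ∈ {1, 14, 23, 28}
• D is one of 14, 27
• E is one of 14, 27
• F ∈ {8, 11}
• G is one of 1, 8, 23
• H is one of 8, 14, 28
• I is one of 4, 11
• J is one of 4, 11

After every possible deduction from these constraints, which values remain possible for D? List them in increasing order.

The 2 variables D and E are confined to {14, 27}, which locks those values in; drop them from C, H.
I and J between them cover only {4, 11} — a naked pair. Remove those values from F.
F's domain is down to {8}, so F = 8. Strike 8 from G, H.
H has just one choice, so H = 28. Eliminate 28 elsewhere: C.
No further eliminations apply; D can still be any of 14, 27.

14, 27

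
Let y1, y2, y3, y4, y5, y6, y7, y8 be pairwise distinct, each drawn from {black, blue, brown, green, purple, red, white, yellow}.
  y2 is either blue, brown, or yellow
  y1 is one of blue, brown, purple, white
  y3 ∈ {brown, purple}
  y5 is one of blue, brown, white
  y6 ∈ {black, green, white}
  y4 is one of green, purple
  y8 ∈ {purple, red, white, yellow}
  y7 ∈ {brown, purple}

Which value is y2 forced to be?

yellow

Among the 8 variables, black fits only y6 (and all 8 values in {black, blue, brown, green, purple, red, white, yellow} must be used), so y6 = black.
Among the 7 still-open variables, green fits only y4 (and all 7 values in {blue, brown, green, purple, red, white, yellow} must be used), so y4 = green.
The 6 still-open variables draw from only 6 values {blue, brown, purple, red, white, yellow}, so each is used; only y8 can be red, hence y8 = red.
Among the 5 still-open variables, yellow fits only y2 (and all 5 values in {blue, brown, purple, white, yellow} must be used), so y2 = yellow.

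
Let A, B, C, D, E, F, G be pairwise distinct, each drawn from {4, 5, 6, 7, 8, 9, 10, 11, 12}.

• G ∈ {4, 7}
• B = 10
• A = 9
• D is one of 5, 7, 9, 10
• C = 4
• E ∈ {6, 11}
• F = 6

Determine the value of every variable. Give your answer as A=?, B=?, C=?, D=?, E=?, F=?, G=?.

A has just one choice, so A = 9. Eliminate 9 elsewhere: D.
B's domain is down to {10}, so B = 10. So D can't be 10.
C must be 4 (only option left). Strike 4 from G.
F has just one choice, so F = 6. Remove 6 from E.
That leaves G = 7. Eliminate 7 elsewhere: D.
D's domain is down to {5}, so D = 5.
That leaves E = 11.

A=9, B=10, C=4, D=5, E=11, F=6, G=7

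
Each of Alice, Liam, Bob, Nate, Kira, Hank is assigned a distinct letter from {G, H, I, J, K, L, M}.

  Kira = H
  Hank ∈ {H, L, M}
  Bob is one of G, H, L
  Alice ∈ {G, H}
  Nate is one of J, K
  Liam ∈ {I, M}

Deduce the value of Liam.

Kira must be H (only option left). Strike H from Alice, Bob, Hank.
That leaves Alice = G. Eliminate G elsewhere: Bob.
Bob must be L (only option left). Strike L from Hank.
Hank's domain is down to {M}, so Hank = M. Remove M from Liam.
So Liam = I.

I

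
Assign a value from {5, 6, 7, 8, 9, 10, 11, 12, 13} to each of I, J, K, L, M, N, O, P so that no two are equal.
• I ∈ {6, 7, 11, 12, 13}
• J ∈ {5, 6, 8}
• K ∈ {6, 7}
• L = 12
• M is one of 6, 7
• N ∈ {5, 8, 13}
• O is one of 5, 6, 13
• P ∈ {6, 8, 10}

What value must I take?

11

L's domain is down to {12}, so L = 12. Strike 12 from I.
Among the 7 still-open variables, 10 fits only P (and all 7 values in {5, 6, 7, 8, 10, 11, 13} must be used), so P = 10.
The 6 still-open variables together cover exactly {5, 6, 7, 8, 11, 13} — 6 values for 6 variables — and 11 appears only in I's list, so I = 11.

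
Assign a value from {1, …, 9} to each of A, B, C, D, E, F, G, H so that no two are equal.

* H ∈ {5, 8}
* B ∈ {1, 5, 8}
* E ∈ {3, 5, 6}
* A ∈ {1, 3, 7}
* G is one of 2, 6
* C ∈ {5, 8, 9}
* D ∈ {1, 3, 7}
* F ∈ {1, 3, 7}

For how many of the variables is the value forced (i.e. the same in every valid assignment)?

Among the 8 variables, 2 fits only G (and all 8 values in {1, 2, 3, 5, 6, 7, 8, 9} must be used), so G = 2.
The 7 still-open variables draw from only 7 values {1, 3, 5, 6, 7, 8, 9}, so each is used; only E can be 6, hence E = 6.
The 6 still-open variables draw from only 6 values {1, 3, 5, 7, 8, 9}, so each is used; only C can be 9, hence C = 9.
The 3 variables A, D, F are confined to {1, 3, 7}, which locks those values in; drop them from B.
Determined: C=9, E=6, G=2. The other variables each still have more than one consistent value. That makes 3.

3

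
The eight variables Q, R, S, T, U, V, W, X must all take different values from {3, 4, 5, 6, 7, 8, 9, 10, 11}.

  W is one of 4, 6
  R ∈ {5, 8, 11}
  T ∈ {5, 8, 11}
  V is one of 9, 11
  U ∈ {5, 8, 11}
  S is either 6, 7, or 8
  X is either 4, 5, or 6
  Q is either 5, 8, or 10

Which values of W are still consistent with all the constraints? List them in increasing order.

4, 6

The 8 variables draw from only 8 values {4, 5, 6, 7, 8, 9, 10, 11}, so each is used; only S can be 7, hence S = 7.
Among the 7 still-open variables, 9 fits only V (and all 7 values in {4, 5, 6, 8, 9, 10, 11} must be used), so V = 9.
The 6 still-open variables draw from only 6 values {4, 5, 6, 8, 10, 11}, so each is used; only Q can be 10, hence Q = 10.
R, T, U share exactly the 3 values {5, 8, 11}; by pigeonhole those values go to them, so strike 5, 8, 11 from X.
No further eliminations apply; W can still be any of 4, 6.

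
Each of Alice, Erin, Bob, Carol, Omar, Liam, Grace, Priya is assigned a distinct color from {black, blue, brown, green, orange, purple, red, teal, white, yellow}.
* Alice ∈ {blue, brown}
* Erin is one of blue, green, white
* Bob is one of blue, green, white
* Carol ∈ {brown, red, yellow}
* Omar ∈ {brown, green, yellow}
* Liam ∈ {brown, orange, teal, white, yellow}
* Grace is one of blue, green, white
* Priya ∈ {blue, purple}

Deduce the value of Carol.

red

Erin, Bob, Grace share exactly the 3 values {blue, green, white}; by pigeonhole those values go to them, so strike blue, green, white from Alice, Omar, Liam, Priya.
Alice's domain is down to {brown}, so Alice = brown. Remove brown from Carol, Omar, Liam.
That leaves Omar = yellow. Remove yellow from Carol, Liam.
So Carol = red.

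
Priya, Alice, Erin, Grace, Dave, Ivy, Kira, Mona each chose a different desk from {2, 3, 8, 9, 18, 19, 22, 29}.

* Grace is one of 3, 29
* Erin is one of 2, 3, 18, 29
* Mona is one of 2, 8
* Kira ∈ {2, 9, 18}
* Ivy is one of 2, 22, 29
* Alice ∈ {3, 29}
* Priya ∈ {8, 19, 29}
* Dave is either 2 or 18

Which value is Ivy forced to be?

22

The 8 variables together cover exactly {2, 3, 8, 9, 18, 19, 22, 29} — 8 values for 8 variables — and 9 appears only in Kira's list, so Kira = 9.
The 7 still-open variables draw from only 7 values {2, 3, 8, 18, 19, 22, 29}, so each is used; only Priya can be 19, hence Priya = 19.
Among the 6 still-open variables, 8 fits only Mona (and all 6 values in {2, 3, 8, 18, 22, 29} must be used), so Mona = 8.
Among the 5 still-open variables, 22 fits only Ivy (and all 5 values in {2, 3, 18, 22, 29} must be used), so Ivy = 22.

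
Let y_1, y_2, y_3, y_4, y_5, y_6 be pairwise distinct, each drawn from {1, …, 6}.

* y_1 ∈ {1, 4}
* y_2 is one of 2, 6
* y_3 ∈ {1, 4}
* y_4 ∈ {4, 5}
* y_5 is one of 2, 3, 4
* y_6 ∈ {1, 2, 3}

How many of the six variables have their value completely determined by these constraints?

2

Among the 6 variables, 5 fits only y_4 (and all 6 values in {1, 2, 3, 4, 5, 6} must be used), so y_4 = 5.
Among the 5 still-open variables, 6 fits only y_2 (and all 5 values in {1, 2, 3, 4, 6} must be used), so y_2 = 6.
y_1 and y_3 between them cover only {1, 4} — a naked pair. Remove those values from y_5, y_6.
Determined: y_2=6, y_4=5. The other variables each still have more than one consistent value. That makes 2.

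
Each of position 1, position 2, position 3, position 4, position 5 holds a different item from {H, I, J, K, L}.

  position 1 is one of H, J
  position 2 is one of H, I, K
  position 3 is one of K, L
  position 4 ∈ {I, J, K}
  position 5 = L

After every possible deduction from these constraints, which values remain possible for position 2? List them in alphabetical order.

position 5's domain is down to {L}, so position 5 = L. Remove L from position 3.
position 3 must be K (only option left). Eliminate K elsewhere: position 2, position 4.
No further eliminations apply; position 2 can still be any of H, I.

H, I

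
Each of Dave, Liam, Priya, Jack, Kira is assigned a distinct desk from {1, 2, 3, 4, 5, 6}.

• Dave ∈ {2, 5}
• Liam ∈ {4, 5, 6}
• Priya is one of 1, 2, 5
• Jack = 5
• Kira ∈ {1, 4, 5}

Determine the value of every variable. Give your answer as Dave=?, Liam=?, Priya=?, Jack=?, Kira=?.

Dave=2, Liam=6, Priya=1, Jack=5, Kira=4

Jack has just one choice, so Jack = 5. Eliminate 5 elsewhere: Dave, Liam, Priya, Kira.
Dave's domain is down to {2}, so Dave = 2. Eliminate 2 elsewhere: Priya.
Priya must be 1 (only option left). Strike 1 from Kira.
That leaves Kira = 4. Strike 4 from Liam.
Liam must be 6 (only option left).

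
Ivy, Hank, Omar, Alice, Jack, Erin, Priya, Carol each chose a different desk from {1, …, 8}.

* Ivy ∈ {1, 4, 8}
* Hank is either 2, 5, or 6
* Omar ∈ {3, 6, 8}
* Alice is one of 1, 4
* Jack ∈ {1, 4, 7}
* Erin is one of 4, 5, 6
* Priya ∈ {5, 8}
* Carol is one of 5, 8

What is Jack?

The 8 variables draw from only 8 values {1, 2, 3, 4, 5, 6, 7, 8}, so each is used; only Hank can be 2, hence Hank = 2.
The 7 still-open variables draw from only 7 values {1, 3, 4, 5, 6, 7, 8}, so each is used; only Omar can be 3, hence Omar = 3.
The 6 still-open variables together cover exactly {1, 4, 5, 6, 7, 8} — 6 values for 6 variables — and 6 appears only in Erin's list, so Erin = 6.
Among the 5 still-open variables, 7 fits only Jack (and all 5 values in {1, 4, 5, 7, 8} must be used), so Jack = 7.

7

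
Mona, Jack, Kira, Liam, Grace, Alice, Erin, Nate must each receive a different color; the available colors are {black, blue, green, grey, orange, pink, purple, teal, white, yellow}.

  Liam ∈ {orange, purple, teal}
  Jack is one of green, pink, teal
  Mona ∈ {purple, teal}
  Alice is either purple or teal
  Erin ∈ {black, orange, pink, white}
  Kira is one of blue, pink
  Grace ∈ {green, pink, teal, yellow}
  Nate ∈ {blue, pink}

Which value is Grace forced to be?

yellow

Mona and Alice between them cover only {purple, teal} — a naked pair. Remove those values from Jack, Liam, Grace.
Liam's domain is down to {orange}, so Liam = orange. Strike orange from Erin.
The 2 variables Kira and Nate are confined to {blue, pink}, which locks those values in; drop them from Jack, Grace, Erin.
That leaves Jack = green. Remove green from Grace.
So Grace = yellow.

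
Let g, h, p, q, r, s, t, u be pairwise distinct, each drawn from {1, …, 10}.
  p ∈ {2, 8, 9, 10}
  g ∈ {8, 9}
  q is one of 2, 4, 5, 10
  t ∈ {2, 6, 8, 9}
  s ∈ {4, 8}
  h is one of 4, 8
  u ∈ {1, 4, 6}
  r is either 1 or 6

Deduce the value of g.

9

The 8 variables draw from only 8 values {1, 2, 4, 5, 6, 8, 9, 10}, so each is used; only q can be 5, hence q = 5.
Among the 7 still-open variables, 10 fits only p (and all 7 values in {1, 2, 4, 6, 8, 9, 10} must be used), so p = 10.
Among the 6 still-open variables, 2 fits only t (and all 6 values in {1, 2, 4, 6, 8, 9} must be used), so t = 2.
Among the 5 still-open variables, 9 fits only g (and all 5 values in {1, 4, 6, 8, 9} must be used), so g = 9.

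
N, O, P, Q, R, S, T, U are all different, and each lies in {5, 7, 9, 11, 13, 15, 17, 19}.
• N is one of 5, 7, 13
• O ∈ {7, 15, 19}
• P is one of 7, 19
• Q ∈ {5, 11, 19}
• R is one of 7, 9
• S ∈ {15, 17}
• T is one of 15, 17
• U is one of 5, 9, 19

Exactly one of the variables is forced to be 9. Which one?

R

The 8 variables draw from only 8 values {5, 7, 9, 11, 13, 15, 17, 19}, so each is used; only Q can be 11, hence Q = 11.
The 7 still-open variables draw from only 7 values {5, 7, 9, 13, 15, 17, 19}, so each is used; only N can be 13, hence N = 13.
Among the 6 still-open variables, 5 fits only U (and all 6 values in {5, 7, 9, 15, 17, 19} must be used), so U = 5.
The 5 still-open variables together cover exactly {7, 9, 15, 17, 19} — 5 values for 5 variables — and 9 appears only in R's list, so R = 9.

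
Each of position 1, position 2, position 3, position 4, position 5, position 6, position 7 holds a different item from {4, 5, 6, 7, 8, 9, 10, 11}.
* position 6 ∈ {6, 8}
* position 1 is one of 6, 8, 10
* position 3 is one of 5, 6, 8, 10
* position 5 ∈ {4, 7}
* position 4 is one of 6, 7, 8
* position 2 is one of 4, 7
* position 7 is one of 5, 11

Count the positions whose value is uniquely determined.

3

Among the 7 variables, 11 fits only position 7 (and all 7 values in {4, 5, 6, 7, 8, 10, 11} must be used), so position 7 = 11.
The 6 still-open variables together cover exactly {4, 5, 6, 7, 8, 10} — 6 values for 6 variables — and 5 appears only in position 3's list, so position 3 = 5.
The 5 still-open variables together cover exactly {4, 6, 7, 8, 10} — 5 values for 5 variables — and 10 appears only in position 1's list, so position 1 = 10.
position 2 and position 5 share exactly the 2 values {4, 7}; by pigeonhole those values go to them, so strike 4, 7 from position 4.
Determined: position 1=10, position 3=5, position 7=11. The other positions each still have more than one consistent value. That makes 3.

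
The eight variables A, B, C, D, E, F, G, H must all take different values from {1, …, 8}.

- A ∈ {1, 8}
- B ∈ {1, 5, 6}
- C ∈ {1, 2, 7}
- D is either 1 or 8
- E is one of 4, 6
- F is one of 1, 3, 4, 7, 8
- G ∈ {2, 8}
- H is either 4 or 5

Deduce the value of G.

The 8 variables draw from only 8 values {1, 2, 3, 4, 5, 6, 7, 8}, so each is used; only F can be 3, hence F = 3.
The 7 still-open variables together cover exactly {1, 2, 4, 5, 6, 7, 8} — 7 values for 7 variables — and 7 appears only in C's list, so C = 7.
The 6 still-open variables together cover exactly {1, 2, 4, 5, 6, 8} — 6 values for 6 variables — and 2 appears only in G's list, so G = 2.

2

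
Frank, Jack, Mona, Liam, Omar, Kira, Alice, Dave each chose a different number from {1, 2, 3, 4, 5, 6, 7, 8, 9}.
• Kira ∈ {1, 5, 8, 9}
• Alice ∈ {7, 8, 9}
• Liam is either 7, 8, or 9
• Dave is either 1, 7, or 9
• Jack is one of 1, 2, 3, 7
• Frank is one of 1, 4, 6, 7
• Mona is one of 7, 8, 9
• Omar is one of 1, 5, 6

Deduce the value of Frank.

Mona, Liam, Alice between them cover only {7, 8, 9} — a naked triple. Remove those values from Frank, Jack, Kira, Dave.
That leaves Dave = 1. Eliminate 1 elsewhere: Frank, Jack, Omar, Kira.
Kira's domain is down to {5}, so Kira = 5. Strike 5 from Omar.
Omar has just one choice, so Omar = 6. Remove 6 from Frank.
So Frank = 4.

4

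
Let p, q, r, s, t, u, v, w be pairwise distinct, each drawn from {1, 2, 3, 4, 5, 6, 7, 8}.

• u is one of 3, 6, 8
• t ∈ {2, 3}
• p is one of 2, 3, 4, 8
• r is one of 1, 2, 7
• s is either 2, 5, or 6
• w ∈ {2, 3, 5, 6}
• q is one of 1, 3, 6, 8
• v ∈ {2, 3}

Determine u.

The 8 variables draw from only 8 values {1, 2, 3, 4, 5, 6, 7, 8}, so each is used; only p can be 4, hence p = 4.
The 7 still-open variables draw from only 7 values {1, 2, 3, 5, 6, 7, 8}, so each is used; only r can be 7, hence r = 7.
The 6 still-open variables draw from only 6 values {1, 2, 3, 5, 6, 8}, so each is used; only q can be 1, hence q = 1.
The 5 still-open variables draw from only 5 values {2, 3, 5, 6, 8}, so each is used; only u can be 8, hence u = 8.

8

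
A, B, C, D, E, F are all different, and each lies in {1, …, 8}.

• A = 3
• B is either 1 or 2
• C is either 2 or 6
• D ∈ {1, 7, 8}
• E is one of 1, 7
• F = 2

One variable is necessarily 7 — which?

E

A must be 3 (only option left).
F must be 2 (only option left). Strike 2 from B, C.
B's domain is down to {1}, so B = 1. Strike 1 from D, E.
So 7 goes to E.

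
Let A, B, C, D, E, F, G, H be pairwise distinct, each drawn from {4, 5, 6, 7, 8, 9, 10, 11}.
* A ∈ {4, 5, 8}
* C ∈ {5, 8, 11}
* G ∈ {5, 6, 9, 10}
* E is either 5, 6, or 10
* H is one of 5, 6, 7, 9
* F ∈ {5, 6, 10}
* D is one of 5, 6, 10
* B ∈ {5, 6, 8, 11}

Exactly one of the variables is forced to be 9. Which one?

Among the 8 variables, 4 fits only A (and all 8 values in {4, 5, 6, 7, 8, 9, 10, 11} must be used), so A = 4.
The 7 still-open variables together cover exactly {5, 6, 7, 8, 9, 10, 11} — 7 values for 7 variables — and 7 appears only in H's list, so H = 7.
The 6 still-open variables together cover exactly {5, 6, 8, 9, 10, 11} — 6 values for 6 variables — and 9 appears only in G's list, so G = 9.

G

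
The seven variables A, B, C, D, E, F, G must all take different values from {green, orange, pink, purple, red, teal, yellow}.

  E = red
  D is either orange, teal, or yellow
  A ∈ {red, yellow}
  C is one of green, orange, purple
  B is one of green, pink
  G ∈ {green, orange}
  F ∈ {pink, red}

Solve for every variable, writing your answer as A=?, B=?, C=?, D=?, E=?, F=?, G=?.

A=yellow, B=green, C=purple, D=teal, E=red, F=pink, G=orange

E's domain is down to {red}, so E = red. Strike red from A, F.
F must be pink (only option left). So B can't be pink.
A must be yellow (only option left). So D can't be yellow.
B must be green (only option left). Eliminate green elsewhere: C, G.
G's domain is down to {orange}, so G = orange. Eliminate orange elsewhere: C, D.
C must be purple (only option left).
That leaves D = teal.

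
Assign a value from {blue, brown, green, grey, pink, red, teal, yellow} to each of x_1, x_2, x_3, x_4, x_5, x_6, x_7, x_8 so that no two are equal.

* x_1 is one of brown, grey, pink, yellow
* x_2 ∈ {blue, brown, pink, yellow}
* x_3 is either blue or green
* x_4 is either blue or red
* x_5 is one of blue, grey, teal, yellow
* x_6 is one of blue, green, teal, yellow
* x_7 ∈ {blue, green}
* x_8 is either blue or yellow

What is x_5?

Among the 8 variables, red fits only x_4 (and all 8 values in {blue, brown, green, grey, pink, red, teal, yellow} must be used), so x_4 = red.
x_3 and x_7 share exactly the 2 values {blue, green}; by pigeonhole those values go to them, so strike blue, green from x_2, x_5, x_6, x_8.
x_8 has just one choice, so x_8 = yellow. Strike yellow from x_1, x_2, x_5, x_6.
x_6 has just one choice, so x_6 = teal. Eliminate teal elsewhere: x_5.
So x_5 = grey.

grey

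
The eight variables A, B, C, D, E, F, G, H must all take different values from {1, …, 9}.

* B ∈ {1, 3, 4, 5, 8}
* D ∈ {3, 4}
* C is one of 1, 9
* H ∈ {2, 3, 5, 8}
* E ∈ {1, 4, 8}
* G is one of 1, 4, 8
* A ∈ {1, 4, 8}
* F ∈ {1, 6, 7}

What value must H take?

2

The 3 variables A, E, G are confined to {1, 4, 8}, which locks those values in; drop them from B, C, D, F, H.
C has just one choice, so C = 9.
D must be 3 (only option left). So B, H can't be 3.
B must be 5 (only option left). Remove 5 from H.
So H = 2.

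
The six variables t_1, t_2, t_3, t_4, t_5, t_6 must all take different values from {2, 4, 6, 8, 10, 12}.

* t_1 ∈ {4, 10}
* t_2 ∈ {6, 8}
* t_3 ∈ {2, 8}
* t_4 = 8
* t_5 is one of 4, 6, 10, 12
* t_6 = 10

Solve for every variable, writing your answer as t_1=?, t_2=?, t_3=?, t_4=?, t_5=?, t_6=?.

t_4's domain is down to {8}, so t_4 = 8. So t_2, t_3 can't be 8.
That leaves t_6 = 10. Eliminate 10 elsewhere: t_1, t_5.
t_1 has just one choice, so t_1 = 4. So t_5 can't be 4.
t_2 has just one choice, so t_2 = 6. Strike 6 from t_5.
t_3 must be 2 (only option left).
t_5 must be 12 (only option left).

t_1=4, t_2=6, t_3=2, t_4=8, t_5=12, t_6=10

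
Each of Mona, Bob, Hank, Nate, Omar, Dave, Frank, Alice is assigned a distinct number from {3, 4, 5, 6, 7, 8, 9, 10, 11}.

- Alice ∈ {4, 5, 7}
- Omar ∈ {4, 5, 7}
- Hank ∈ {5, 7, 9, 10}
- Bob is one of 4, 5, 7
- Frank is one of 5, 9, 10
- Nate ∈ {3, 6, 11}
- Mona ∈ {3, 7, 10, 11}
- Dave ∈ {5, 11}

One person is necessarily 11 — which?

Dave

The 8 variables draw from only 8 values {3, 4, 5, 6, 7, 9, 10, 11}, so each is used; only Nate can be 6, hence Nate = 6.
The 7 still-open variables draw from only 7 values {3, 4, 5, 7, 9, 10, 11}, so each is used; only Mona can be 3, hence Mona = 3.
Among the 6 still-open variables, 11 fits only Dave (and all 6 values in {4, 5, 7, 9, 10, 11} must be used), so Dave = 11.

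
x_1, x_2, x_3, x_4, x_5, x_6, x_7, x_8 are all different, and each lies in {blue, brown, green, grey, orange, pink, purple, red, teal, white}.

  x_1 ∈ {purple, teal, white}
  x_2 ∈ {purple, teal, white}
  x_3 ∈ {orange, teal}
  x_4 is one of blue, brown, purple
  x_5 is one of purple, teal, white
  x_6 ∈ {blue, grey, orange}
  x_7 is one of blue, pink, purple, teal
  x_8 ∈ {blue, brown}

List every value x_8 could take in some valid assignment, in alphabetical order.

The 8 variables together cover exactly {blue, brown, grey, orange, pink, purple, teal, white} — 8 values for 8 variables — and grey appears only in x_6's list, so x_6 = grey.
The 7 still-open variables together cover exactly {blue, brown, orange, pink, purple, teal, white} — 7 values for 7 variables — and orange appears only in x_3's list, so x_3 = orange.
Among the 6 still-open variables, pink fits only x_7 (and all 6 values in {blue, brown, pink, purple, teal, white} must be used), so x_7 = pink.
x_1, x_2, x_5 share exactly the 3 values {purple, teal, white}; by pigeonhole those values go to them, so strike purple, teal, white from x_4.
No further eliminations apply; x_8 can still be any of blue, brown.

blue, brown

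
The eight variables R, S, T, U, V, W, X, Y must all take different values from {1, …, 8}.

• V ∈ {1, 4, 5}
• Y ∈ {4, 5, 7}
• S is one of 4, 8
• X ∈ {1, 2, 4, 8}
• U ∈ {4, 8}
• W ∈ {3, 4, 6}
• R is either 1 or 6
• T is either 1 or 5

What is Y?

7

The 8 variables together cover exactly {1, 2, 3, 4, 5, 6, 7, 8} — 8 values for 8 variables — and 2 appears only in X's list, so X = 2.
The 7 still-open variables together cover exactly {1, 3, 4, 5, 6, 7, 8} — 7 values for 7 variables — and 3 appears only in W's list, so W = 3.
The 6 still-open variables together cover exactly {1, 4, 5, 6, 7, 8} — 6 values for 6 variables — and 6 appears only in R's list, so R = 6.
The 5 still-open variables draw from only 5 values {1, 4, 5, 7, 8}, so each is used; only Y can be 7, hence Y = 7.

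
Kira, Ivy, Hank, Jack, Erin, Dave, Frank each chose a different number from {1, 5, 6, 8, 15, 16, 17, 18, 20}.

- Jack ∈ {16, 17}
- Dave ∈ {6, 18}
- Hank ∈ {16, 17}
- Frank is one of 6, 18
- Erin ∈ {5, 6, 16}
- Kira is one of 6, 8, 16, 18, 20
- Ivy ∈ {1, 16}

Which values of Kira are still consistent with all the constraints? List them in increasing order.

8, 20

The 2 variables Hank and Jack are confined to {16, 17}, which locks those values in; drop them from Kira, Ivy, Erin.
Ivy has just one choice, so Ivy = 1.
Dave and Frank share exactly the 2 values {6, 18}; by pigeonhole those values go to them, so strike 6, 18 from Kira, Erin.
Erin's domain is down to {5}, so Erin = 5.
No further eliminations apply; Kira can still be any of 8, 20.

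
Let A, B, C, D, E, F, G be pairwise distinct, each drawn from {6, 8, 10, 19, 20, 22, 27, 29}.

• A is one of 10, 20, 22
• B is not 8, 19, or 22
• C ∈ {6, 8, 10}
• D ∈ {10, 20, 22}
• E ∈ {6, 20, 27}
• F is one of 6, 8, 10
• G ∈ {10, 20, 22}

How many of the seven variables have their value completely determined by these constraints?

The 7 variables draw from only 7 values {6, 8, 10, 20, 22, 27, 29}, so each is used; only B can be 29, hence B = 29.
Among the 6 still-open variables, 27 fits only E (and all 6 values in {6, 8, 10, 20, 22, 27} must be used), so E = 27.
A, D, G share exactly the 3 values {10, 20, 22}; by pigeonhole those values go to them, so strike 10, 20, 22 from C, F.
Determined: B=29, E=27. The other variables each still have more than one consistent value. That makes 2.

2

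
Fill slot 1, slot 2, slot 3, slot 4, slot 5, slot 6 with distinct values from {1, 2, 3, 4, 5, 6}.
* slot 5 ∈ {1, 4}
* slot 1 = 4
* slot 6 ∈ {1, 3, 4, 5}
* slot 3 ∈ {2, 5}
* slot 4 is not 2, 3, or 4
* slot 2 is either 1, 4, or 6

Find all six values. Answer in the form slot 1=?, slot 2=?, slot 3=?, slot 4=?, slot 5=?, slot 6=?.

slot 1 has just one choice, so slot 1 = 4. Eliminate 4 elsewhere: slot 2, slot 5, slot 6.
slot 5 has just one choice, so slot 5 = 1. So slot 2, slot 4, slot 6 can't be 1.
slot 2 has just one choice, so slot 2 = 6. Remove 6 from slot 4.
slot 4's domain is down to {5}, so slot 4 = 5. Strike 5 from slot 3, slot 6.
slot 6's domain is down to {3}, so slot 6 = 3.
slot 3 must be 2 (only option left).

slot 1=4, slot 2=6, slot 3=2, slot 4=5, slot 5=1, slot 6=3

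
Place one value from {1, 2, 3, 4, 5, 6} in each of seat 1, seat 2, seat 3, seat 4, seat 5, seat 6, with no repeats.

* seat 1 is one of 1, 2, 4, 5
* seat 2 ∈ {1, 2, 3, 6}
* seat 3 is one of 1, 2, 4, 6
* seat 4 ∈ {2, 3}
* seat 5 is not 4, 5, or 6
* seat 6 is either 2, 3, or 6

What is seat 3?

The 6 variables draw from only 6 values {1, 2, 3, 4, 5, 6}, so each is used; only seat 1 can be 5, hence seat 1 = 5.
The 5 still-open variables together cover exactly {1, 2, 3, 4, 6} — 5 values for 5 variables — and 4 appears only in seat 3's list, so seat 3 = 4.

4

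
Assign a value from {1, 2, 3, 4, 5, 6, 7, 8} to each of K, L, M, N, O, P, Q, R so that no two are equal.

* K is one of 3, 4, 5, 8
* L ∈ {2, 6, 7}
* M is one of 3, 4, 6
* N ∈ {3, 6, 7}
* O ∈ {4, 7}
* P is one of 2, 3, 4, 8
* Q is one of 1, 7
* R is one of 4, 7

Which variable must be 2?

L

The 8 variables together cover exactly {1, 2, 3, 4, 5, 6, 7, 8} — 8 values for 8 variables — and 1 appears only in Q's list, so Q = 1.
The 7 still-open variables draw from only 7 values {2, 3, 4, 5, 6, 7, 8}, so each is used; only K can be 5, hence K = 5.
The 6 still-open variables draw from only 6 values {2, 3, 4, 6, 7, 8}, so each is used; only P can be 8, hence P = 8.
The 5 still-open variables draw from only 5 values {2, 3, 4, 6, 7}, so each is used; only L can be 2, hence L = 2.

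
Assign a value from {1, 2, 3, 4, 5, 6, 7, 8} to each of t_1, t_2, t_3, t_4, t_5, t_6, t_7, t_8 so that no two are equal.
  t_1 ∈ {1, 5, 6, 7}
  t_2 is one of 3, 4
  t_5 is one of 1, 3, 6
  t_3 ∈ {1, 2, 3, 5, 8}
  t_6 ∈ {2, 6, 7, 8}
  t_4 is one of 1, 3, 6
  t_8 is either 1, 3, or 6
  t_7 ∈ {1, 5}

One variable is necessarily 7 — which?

t_1

The 8 variables draw from only 8 values {1, 2, 3, 4, 5, 6, 7, 8}, so each is used; only t_2 can be 4, hence t_2 = 4.
t_4, t_5, t_8 share exactly the 3 values {1, 3, 6}; by pigeonhole those values go to them, so strike 1, 3, 6 from t_1, t_3, t_6, t_7.
That leaves t_7 = 5. Strike 5 from t_1, t_3.
So 7 goes to t_1.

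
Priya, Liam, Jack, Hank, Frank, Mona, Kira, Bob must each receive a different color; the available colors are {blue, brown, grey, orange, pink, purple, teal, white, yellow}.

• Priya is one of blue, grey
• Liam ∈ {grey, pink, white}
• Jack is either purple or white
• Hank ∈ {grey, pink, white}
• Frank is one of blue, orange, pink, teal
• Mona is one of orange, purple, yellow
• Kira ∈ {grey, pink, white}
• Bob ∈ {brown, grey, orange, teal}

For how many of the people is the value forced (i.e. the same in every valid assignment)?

Liam, Hank, Kira between them cover only {grey, pink, white} — a naked triple. Remove those values from Priya, Jack, Frank, Bob.
Priya has just one choice, so Priya = blue. So Frank can't be blue.
Jack's domain is down to {purple}, so Jack = purple. Eliminate purple elsewhere: Mona.
Determined: Priya=blue, Jack=purple. The other people each still have more than one consistent value. That makes 2.

2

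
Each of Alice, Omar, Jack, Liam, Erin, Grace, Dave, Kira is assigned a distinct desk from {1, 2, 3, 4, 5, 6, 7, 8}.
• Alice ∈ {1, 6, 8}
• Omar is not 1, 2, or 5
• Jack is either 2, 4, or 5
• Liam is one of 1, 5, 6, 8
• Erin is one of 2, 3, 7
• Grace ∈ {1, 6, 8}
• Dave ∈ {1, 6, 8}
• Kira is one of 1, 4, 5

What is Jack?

2

Alice, Grace, Dave between them cover only {1, 6, 8} — a naked triple. Remove those values from Omar, Liam, Kira.
Liam's domain is down to {5}, so Liam = 5. Eliminate 5 elsewhere: Jack, Kira.
Kira's domain is down to {4}, so Kira = 4. Remove 4 from Omar, Jack.
So Jack = 2.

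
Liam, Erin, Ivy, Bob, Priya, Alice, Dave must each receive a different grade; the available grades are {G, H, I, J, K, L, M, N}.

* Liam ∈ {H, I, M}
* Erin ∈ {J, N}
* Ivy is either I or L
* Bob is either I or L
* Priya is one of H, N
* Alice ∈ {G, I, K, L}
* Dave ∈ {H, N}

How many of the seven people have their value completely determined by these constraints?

The 2 variables Ivy and Bob are confined to {I, L}, which locks those values in; drop them from Liam, Alice.
The 2 variables Priya and Dave are confined to {H, N}, which locks those values in; drop them from Liam, Erin.
Liam's domain is down to {M}, so Liam = M.
That leaves Erin = J.
Determined: Liam=M, Erin=J. The other people each still have more than one consistent value. That makes 2.

2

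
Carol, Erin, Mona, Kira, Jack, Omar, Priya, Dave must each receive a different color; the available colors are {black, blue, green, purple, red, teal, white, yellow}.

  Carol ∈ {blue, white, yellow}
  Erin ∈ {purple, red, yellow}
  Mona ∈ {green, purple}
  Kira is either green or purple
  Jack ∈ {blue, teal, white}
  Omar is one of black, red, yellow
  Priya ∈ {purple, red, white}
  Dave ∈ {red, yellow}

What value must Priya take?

The 8 variables draw from only 8 values {black, blue, green, purple, red, teal, white, yellow}, so each is used; only Omar can be black, hence Omar = black.
The 7 still-open variables together cover exactly {blue, green, purple, red, teal, white, yellow} — 7 values for 7 variables — and teal appears only in Jack's list, so Jack = teal.
The 6 still-open variables draw from only 6 values {blue, green, purple, red, white, yellow}, so each is used; only Carol can be blue, hence Carol = blue.
The 5 still-open variables draw from only 5 values {green, purple, red, white, yellow}, so each is used; only Priya can be white, hence Priya = white.

white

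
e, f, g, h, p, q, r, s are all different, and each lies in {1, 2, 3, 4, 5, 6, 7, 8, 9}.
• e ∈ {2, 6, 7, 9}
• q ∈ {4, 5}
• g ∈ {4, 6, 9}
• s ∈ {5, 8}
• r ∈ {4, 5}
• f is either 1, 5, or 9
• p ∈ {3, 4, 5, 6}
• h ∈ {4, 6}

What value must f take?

q and r share exactly the 2 values {4, 5}; by pigeonhole those values go to them, so strike 4, 5 from f, g, h, p, s.
h has just one choice, so h = 6. So e, g, p can't be 6.
p's domain is down to {3}, so p = 3.
That leaves s = 8.
g's domain is down to {9}, so g = 9. Strike 9 from e, f.
So f = 1.

1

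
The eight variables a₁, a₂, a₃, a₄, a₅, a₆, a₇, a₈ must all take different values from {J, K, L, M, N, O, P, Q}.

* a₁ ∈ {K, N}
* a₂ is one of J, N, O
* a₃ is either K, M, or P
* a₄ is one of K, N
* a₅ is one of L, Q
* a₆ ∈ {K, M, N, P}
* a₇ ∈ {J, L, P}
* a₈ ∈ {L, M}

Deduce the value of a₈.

The 8 variables draw from only 8 values {J, K, L, M, N, O, P, Q}, so each is used; only a₂ can be O, hence a₂ = O.
The 7 still-open variables together cover exactly {J, K, L, M, N, P, Q} — 7 values for 7 variables — and J appears only in a₇'s list, so a₇ = J.
Among the 6 still-open variables, Q fits only a₅ (and all 6 values in {K, L, M, N, P, Q} must be used), so a₅ = Q.
Among the 5 still-open variables, L fits only a₈ (and all 5 values in {K, L, M, N, P} must be used), so a₈ = L.

L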